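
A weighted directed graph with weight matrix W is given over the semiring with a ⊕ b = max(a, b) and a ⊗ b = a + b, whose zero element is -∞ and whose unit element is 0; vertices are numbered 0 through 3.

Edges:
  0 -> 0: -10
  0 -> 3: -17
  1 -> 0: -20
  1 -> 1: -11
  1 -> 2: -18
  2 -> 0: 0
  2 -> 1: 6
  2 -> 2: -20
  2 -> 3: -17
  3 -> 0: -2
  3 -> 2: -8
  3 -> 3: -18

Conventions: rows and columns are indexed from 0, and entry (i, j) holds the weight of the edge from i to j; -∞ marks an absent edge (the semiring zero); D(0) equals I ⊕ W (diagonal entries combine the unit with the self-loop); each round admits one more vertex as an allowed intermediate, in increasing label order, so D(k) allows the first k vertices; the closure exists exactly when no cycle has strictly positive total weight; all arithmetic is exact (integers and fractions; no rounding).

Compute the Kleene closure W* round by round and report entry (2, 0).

D(0):
  [0, -∞, -∞, -17]
  [-20, 0, -18, -∞]
  [0, 6, 0, -17]
  [-2, -∞, -8, 0]
D(1):
  [0, -∞, -∞, -17]
  [-20, 0, -18, -37]
  [0, 6, 0, -17]
  [-2, -∞, -8, 0]
D(2):
  [0, -∞, -∞, -17]
  [-20, 0, -18, -37]
  [0, 6, 0, -17]
  [-2, -∞, -8, 0]
D(3):
  [0, -∞, -∞, -17]
  [-18, 0, -18, -35]
  [0, 6, 0, -17]
  [-2, -2, -8, 0]
D(4):
  [0, -19, -25, -17]
  [-18, 0, -18, -35]
  [0, 6, 0, -17]
  [-2, -2, -8, 0]
Answer: W*[2][0] = 0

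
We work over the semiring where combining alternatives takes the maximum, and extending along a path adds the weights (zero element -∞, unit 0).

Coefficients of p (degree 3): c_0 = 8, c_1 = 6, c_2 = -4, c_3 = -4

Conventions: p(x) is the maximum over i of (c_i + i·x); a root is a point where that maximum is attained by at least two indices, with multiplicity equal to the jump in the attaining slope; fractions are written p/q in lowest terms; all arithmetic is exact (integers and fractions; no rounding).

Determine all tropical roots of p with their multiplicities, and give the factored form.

hull edge (i=0, c=8) to (i=1, c=6): slope -2, span 1
hull edge (i=1, c=6) to (i=3, c=-4): slope -5, span 2
Factored form: p(x) = -4 ⊗ (x ⊕ 2) ⊗ (x ⊕ 5) ⊗ (x ⊕ 5)
Answer: roots = 2 (mult 1), 5 (mult 2)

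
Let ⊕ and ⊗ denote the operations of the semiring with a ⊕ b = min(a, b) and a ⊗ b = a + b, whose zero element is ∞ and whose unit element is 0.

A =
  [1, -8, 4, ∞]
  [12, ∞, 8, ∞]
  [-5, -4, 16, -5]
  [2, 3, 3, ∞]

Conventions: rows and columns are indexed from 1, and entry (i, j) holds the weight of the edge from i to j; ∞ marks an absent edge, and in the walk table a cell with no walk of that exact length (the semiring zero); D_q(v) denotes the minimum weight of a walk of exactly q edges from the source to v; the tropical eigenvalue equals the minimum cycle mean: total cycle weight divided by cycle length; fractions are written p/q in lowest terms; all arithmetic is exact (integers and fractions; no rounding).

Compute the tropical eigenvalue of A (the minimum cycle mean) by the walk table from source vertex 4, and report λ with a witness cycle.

q=0: [∞, ∞, ∞, 0]
q=1: [2, 3, 3, ∞]
q=2: [-2, -6, 6, -2]
q=3: [-1, -10, 1, 1]
q=4: [-4, -9, -2, -4]
Optimal cycle mean attained by: cycle 1->2->3->1, total (-8) + 8 + (-5), length 3.
Answer: λ = -5/3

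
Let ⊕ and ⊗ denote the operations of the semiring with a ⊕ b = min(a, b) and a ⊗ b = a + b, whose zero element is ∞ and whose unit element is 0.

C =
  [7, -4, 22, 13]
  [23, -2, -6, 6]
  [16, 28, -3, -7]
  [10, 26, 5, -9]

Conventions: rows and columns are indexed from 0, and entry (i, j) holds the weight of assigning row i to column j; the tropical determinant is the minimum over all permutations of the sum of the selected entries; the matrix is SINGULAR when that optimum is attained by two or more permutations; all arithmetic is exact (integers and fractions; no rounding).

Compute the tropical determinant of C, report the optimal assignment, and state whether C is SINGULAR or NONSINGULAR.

σ = (0, 1, 2, 3): 7 + (-2) + (-3) + (-9) = -7
σ = (0, 1, 3, 2): 7 + (-2) + (-7) + 5 = 3
σ = (0, 2, 1, 3): 7 + (-6) + 28 + (-9) = 20
σ = (0, 2, 3, 1): 7 + (-6) + (-7) + 26 = 20
σ = (0, 3, 1, 2): 7 + 6 + 28 + 5 = 46
σ = (0, 3, 2, 1): 7 + 6 + (-3) + 26 = 36
σ = (1, 0, 2, 3): (-4) + 23 + (-3) + (-9) = 7
σ = (1, 0, 3, 2): (-4) + 23 + (-7) + 5 = 17
σ = (1, 2, 0, 3): (-4) + (-6) + 16 + (-9) = -3
σ = (1, 2, 3, 0): (-4) + (-6) + (-7) + 10 = -7
σ = (1, 3, 0, 2): (-4) + 6 + 16 + 5 = 23
σ = (1, 3, 2, 0): (-4) + 6 + (-3) + 10 = 9
σ = (2, 0, 1, 3): 22 + 23 + 28 + (-9) = 64
σ = (2, 0, 3, 1): 22 + 23 + (-7) + 26 = 64
σ = (2, 1, 0, 3): 22 + (-2) + 16 + (-9) = 27
σ = (2, 1, 3, 0): 22 + (-2) + (-7) + 10 = 23
σ = (2, 3, 0, 1): 22 + 6 + 16 + 26 = 70
σ = (2, 3, 1, 0): 22 + 6 + 28 + 10 = 66
σ = (3, 0, 1, 2): 13 + 23 + 28 + 5 = 69
σ = (3, 0, 2, 1): 13 + 23 + (-3) + 26 = 59
σ = (3, 1, 0, 2): 13 + (-2) + 16 + 5 = 32
σ = (3, 1, 2, 0): 13 + (-2) + (-3) + 10 = 18
σ = (3, 2, 0, 1): 13 + (-6) + 16 + 26 = 49
σ = (3, 2, 1, 0): 13 + (-6) + 28 + 10 = 45
Optimal value attained by: σ = (0, 1, 2, 3).
Answer: det⊕(C) = -7; verdict: SINGULAR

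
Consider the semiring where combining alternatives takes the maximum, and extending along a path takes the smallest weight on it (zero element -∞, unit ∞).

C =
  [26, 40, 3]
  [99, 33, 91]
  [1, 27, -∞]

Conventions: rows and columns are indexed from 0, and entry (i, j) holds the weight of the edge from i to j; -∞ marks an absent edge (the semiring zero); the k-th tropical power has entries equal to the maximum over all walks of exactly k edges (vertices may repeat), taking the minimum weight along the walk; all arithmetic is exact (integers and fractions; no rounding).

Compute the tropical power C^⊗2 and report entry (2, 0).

C^⊗2:
  [40, 33, 40]
  [33, 40, 33]
  [27, 27, 27]
Key observation: the optimum is the walk 2->1->0, with weight 27 min 99 = 27.
Optimal value attained by: walk 2->1->0.
Answer: (C^⊗2)[2][0] = 27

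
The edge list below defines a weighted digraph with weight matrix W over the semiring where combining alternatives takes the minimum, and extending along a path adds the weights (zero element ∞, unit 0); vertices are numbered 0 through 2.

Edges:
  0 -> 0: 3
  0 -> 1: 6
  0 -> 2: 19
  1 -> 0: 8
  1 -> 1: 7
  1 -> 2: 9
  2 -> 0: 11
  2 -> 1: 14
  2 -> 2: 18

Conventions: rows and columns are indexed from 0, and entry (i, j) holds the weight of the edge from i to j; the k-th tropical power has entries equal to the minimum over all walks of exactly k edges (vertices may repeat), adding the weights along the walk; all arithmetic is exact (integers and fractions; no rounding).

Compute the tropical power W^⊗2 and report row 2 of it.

W^⊗2:
  [6, 9, 15]
  [11, 14, 16]
  [14, 17, 23]
Answer: row 2 of W^⊗2 = [14, 17, 23]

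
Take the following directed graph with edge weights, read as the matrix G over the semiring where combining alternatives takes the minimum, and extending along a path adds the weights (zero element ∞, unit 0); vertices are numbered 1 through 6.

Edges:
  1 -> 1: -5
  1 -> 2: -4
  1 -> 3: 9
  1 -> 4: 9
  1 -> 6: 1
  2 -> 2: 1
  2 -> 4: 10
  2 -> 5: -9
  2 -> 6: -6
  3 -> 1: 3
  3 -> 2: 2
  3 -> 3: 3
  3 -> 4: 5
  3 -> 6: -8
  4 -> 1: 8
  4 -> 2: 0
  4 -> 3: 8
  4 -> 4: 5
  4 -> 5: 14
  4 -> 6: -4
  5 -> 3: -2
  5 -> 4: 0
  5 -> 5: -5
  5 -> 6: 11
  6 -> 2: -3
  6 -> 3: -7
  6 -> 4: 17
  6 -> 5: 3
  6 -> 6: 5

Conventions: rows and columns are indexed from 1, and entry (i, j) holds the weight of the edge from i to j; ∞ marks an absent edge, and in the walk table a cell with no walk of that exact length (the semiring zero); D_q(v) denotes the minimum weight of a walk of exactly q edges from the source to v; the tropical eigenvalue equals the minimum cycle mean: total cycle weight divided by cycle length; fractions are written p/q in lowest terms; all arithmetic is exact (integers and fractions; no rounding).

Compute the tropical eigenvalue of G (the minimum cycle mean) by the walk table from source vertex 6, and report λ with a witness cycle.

q=0: [∞, ∞, ∞, ∞, ∞, 0]
q=1: [∞, -3, -7, 17, 3, 5]
q=2: [-4, -5, -4, -2, -12, -15]
q=3: [-9, -18, -22, -12, -17, -12]
q=4: [-19, -20, -19, -17, -27, -30]
q=5: [-24, -33, -37, -27, -32, -27]
q=6: [-34, -35, -34, -32, -42, -45]
Optimal cycle mean attained by: cycle 3->6->3, total (-8) + (-7), length 2.
Answer: λ = -15/2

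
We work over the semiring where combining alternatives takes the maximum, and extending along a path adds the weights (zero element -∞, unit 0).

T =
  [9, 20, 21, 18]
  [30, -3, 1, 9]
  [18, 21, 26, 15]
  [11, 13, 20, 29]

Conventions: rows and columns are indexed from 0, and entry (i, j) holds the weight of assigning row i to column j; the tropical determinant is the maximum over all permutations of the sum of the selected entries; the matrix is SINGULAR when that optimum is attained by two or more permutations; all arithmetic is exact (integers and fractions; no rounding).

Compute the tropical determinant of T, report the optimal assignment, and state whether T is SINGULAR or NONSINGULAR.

σ = (0, 1, 2, 3): 9 + (-3) + 26 + 29 = 61
σ = (0, 1, 3, 2): 9 + (-3) + 15 + 20 = 41
σ = (0, 2, 1, 3): 9 + 1 + 21 + 29 = 60
σ = (0, 2, 3, 1): 9 + 1 + 15 + 13 = 38
σ = (0, 3, 1, 2): 9 + 9 + 21 + 20 = 59
σ = (0, 3, 2, 1): 9 + 9 + 26 + 13 = 57
σ = (1, 0, 2, 3): 20 + 30 + 26 + 29 = 105
σ = (1, 0, 3, 2): 20 + 30 + 15 + 20 = 85
σ = (1, 2, 0, 3): 20 + 1 + 18 + 29 = 68
σ = (1, 2, 3, 0): 20 + 1 + 15 + 11 = 47
σ = (1, 3, 0, 2): 20 + 9 + 18 + 20 = 67
σ = (1, 3, 2, 0): 20 + 9 + 26 + 11 = 66
σ = (2, 0, 1, 3): 21 + 30 + 21 + 29 = 101
σ = (2, 0, 3, 1): 21 + 30 + 15 + 13 = 79
σ = (2, 1, 0, 3): 21 + (-3) + 18 + 29 = 65
σ = (2, 1, 3, 0): 21 + (-3) + 15 + 11 = 44
σ = (2, 3, 0, 1): 21 + 9 + 18 + 13 = 61
σ = (2, 3, 1, 0): 21 + 9 + 21 + 11 = 62
σ = (3, 0, 1, 2): 18 + 30 + 21 + 20 = 89
σ = (3, 0, 2, 1): 18 + 30 + 26 + 13 = 87
σ = (3, 1, 0, 2): 18 + (-3) + 18 + 20 = 53
σ = (3, 1, 2, 0): 18 + (-3) + 26 + 11 = 52
σ = (3, 2, 0, 1): 18 + 1 + 18 + 13 = 50
σ = (3, 2, 1, 0): 18 + 1 + 21 + 11 = 51
Optimal value attained by: σ = (1, 0, 2, 3).
Answer: det⊕(T) = 105; verdict: NONSINGULAR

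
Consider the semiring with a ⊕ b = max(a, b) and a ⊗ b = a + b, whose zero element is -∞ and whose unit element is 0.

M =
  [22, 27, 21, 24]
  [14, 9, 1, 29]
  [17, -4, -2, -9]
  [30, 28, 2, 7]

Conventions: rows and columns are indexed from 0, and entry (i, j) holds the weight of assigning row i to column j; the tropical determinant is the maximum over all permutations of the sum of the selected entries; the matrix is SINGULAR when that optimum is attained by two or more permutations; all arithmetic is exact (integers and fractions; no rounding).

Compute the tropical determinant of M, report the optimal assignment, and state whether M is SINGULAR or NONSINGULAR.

σ = (0, 1, 2, 3): 22 + 9 + (-2) + 7 = 36
σ = (0, 1, 3, 2): 22 + 9 + (-9) + 2 = 24
σ = (0, 2, 1, 3): 22 + 1 + (-4) + 7 = 26
σ = (0, 2, 3, 1): 22 + 1 + (-9) + 28 = 42
σ = (0, 3, 1, 2): 22 + 29 + (-4) + 2 = 49
σ = (0, 3, 2, 1): 22 + 29 + (-2) + 28 = 77
σ = (1, 0, 2, 3): 27 + 14 + (-2) + 7 = 46
σ = (1, 0, 3, 2): 27 + 14 + (-9) + 2 = 34
σ = (1, 2, 0, 3): 27 + 1 + 17 + 7 = 52
σ = (1, 2, 3, 0): 27 + 1 + (-9) + 30 = 49
σ = (1, 3, 0, 2): 27 + 29 + 17 + 2 = 75
σ = (1, 3, 2, 0): 27 + 29 + (-2) + 30 = 84
σ = (2, 0, 1, 3): 21 + 14 + (-4) + 7 = 38
σ = (2, 0, 3, 1): 21 + 14 + (-9) + 28 = 54
σ = (2, 1, 0, 3): 21 + 9 + 17 + 7 = 54
σ = (2, 1, 3, 0): 21 + 9 + (-9) + 30 = 51
σ = (2, 3, 0, 1): 21 + 29 + 17 + 28 = 95
σ = (2, 3, 1, 0): 21 + 29 + (-4) + 30 = 76
σ = (3, 0, 1, 2): 24 + 14 + (-4) + 2 = 36
σ = (3, 0, 2, 1): 24 + 14 + (-2) + 28 = 64
σ = (3, 1, 0, 2): 24 + 9 + 17 + 2 = 52
σ = (3, 1, 2, 0): 24 + 9 + (-2) + 30 = 61
σ = (3, 2, 0, 1): 24 + 1 + 17 + 28 = 70
σ = (3, 2, 1, 0): 24 + 1 + (-4) + 30 = 51
Optimal value attained by: σ = (2, 3, 0, 1).
Answer: det⊕(M) = 95; verdict: NONSINGULAR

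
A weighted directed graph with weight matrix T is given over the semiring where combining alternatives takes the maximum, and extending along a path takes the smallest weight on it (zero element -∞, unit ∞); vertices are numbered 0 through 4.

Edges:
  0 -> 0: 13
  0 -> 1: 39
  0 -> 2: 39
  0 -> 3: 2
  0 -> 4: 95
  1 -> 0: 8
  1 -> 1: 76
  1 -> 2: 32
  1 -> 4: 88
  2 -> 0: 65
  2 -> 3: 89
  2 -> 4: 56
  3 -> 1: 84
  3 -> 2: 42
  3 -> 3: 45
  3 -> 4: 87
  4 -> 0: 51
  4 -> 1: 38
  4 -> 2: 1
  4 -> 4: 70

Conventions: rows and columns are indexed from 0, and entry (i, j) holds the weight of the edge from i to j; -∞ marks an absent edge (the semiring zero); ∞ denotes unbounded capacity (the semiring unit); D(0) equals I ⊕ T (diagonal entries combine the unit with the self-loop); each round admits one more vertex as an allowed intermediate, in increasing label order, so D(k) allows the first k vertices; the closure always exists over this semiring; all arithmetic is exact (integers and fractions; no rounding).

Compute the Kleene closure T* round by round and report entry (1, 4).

D(0):
  [∞, 39, 39, 2, 95]
  [8, ∞, 32, -∞, 88]
  [65, -∞, ∞, 89, 56]
  [-∞, 84, 42, ∞, 87]
  [51, 38, 1, -∞, ∞]
D(1):
  [∞, 39, 39, 2, 95]
  [8, ∞, 32, 2, 88]
  [65, 39, ∞, 89, 65]
  [-∞, 84, 42, ∞, 87]
  [51, 39, 39, 2, ∞]
D(2):
  [∞, 39, 39, 2, 95]
  [8, ∞, 32, 2, 88]
  [65, 39, ∞, 89, 65]
  [8, 84, 42, ∞, 87]
  [51, 39, 39, 2, ∞]
D(3):
  [∞, 39, 39, 39, 95]
  [32, ∞, 32, 32, 88]
  [65, 39, ∞, 89, 65]
  [42, 84, 42, ∞, 87]
  [51, 39, 39, 39, ∞]
D(4):
  [∞, 39, 39, 39, 95]
  [32, ∞, 32, 32, 88]
  [65, 84, ∞, 89, 87]
  [42, 84, 42, ∞, 87]
  [51, 39, 39, 39, ∞]
D(5):
  [∞, 39, 39, 39, 95]
  [51, ∞, 39, 39, 88]
  [65, 84, ∞, 89, 87]
  [51, 84, 42, ∞, 87]
  [51, 39, 39, 39, ∞]
Answer: T*[1][4] = 88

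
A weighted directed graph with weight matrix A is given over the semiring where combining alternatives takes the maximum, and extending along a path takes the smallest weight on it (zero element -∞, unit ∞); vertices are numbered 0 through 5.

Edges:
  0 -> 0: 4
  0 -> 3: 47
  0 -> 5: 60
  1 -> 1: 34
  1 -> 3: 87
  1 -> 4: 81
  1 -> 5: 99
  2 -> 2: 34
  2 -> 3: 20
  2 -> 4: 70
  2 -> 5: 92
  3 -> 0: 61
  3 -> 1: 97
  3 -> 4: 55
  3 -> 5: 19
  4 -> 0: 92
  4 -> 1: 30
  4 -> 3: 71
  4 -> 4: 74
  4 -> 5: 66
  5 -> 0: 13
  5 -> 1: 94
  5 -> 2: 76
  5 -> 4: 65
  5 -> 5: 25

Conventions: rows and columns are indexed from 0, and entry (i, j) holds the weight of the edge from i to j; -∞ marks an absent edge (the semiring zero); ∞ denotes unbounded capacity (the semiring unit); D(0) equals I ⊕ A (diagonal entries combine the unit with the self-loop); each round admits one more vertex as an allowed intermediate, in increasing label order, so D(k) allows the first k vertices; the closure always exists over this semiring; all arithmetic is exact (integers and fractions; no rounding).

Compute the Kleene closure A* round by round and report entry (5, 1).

D(0):
  [∞, -∞, -∞, 47, -∞, 60]
  [-∞, ∞, -∞, 87, 81, 99]
  [-∞, -∞, ∞, 20, 70, 92]
  [61, 97, -∞, ∞, 55, 19]
  [92, 30, -∞, 71, ∞, 66]
  [13, 94, 76, -∞, 65, ∞]
D(1):
  [∞, -∞, -∞, 47, -∞, 60]
  [-∞, ∞, -∞, 87, 81, 99]
  [-∞, -∞, ∞, 20, 70, 92]
  [61, 97, -∞, ∞, 55, 60]
  [92, 30, -∞, 71, ∞, 66]
  [13, 94, 76, 13, 65, ∞]
D(2):
  [∞, -∞, -∞, 47, -∞, 60]
  [-∞, ∞, -∞, 87, 81, 99]
  [-∞, -∞, ∞, 20, 70, 92]
  [61, 97, -∞, ∞, 81, 97]
  [92, 30, -∞, 71, ∞, 66]
  [13, 94, 76, 87, 81, ∞]
D(3):
  [∞, -∞, -∞, 47, -∞, 60]
  [-∞, ∞, -∞, 87, 81, 99]
  [-∞, -∞, ∞, 20, 70, 92]
  [61, 97, -∞, ∞, 81, 97]
  [92, 30, -∞, 71, ∞, 66]
  [13, 94, 76, 87, 81, ∞]
D(4):
  [∞, 47, -∞, 47, 47, 60]
  [61, ∞, -∞, 87, 81, 99]
  [20, 20, ∞, 20, 70, 92]
  [61, 97, -∞, ∞, 81, 97]
  [92, 71, -∞, 71, ∞, 71]
  [61, 94, 76, 87, 81, ∞]
D(5):
  [∞, 47, -∞, 47, 47, 60]
  [81, ∞, -∞, 87, 81, 99]
  [70, 70, ∞, 70, 70, 92]
  [81, 97, -∞, ∞, 81, 97]
  [92, 71, -∞, 71, ∞, 71]
  [81, 94, 76, 87, 81, ∞]
D(6):
  [∞, 60, 60, 60, 60, 60]
  [81, ∞, 76, 87, 81, 99]
  [81, 92, ∞, 87, 81, 92]
  [81, 97, 76, ∞, 81, 97]
  [92, 71, 71, 71, ∞, 71]
  [81, 94, 76, 87, 81, ∞]
Answer: A*[5][1] = 94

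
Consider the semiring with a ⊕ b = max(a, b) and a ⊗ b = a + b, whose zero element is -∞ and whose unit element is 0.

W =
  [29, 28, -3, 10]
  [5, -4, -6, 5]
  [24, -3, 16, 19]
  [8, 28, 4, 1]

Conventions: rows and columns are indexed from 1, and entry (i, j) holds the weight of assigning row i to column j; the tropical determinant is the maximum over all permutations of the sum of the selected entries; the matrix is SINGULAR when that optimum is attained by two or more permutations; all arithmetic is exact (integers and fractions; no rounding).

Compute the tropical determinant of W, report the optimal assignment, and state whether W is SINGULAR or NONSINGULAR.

σ = (1, 2, 3, 4): 29 + (-4) + 16 + 1 = 42
σ = (1, 2, 4, 3): 29 + (-4) + 19 + 4 = 48
σ = (1, 3, 2, 4): 29 + (-6) + (-3) + 1 = 21
σ = (1, 3, 4, 2): 29 + (-6) + 19 + 28 = 70
σ = (1, 4, 2, 3): 29 + 5 + (-3) + 4 = 35
σ = (1, 4, 3, 2): 29 + 5 + 16 + 28 = 78
σ = (2, 1, 3, 4): 28 + 5 + 16 + 1 = 50
σ = (2, 1, 4, 3): 28 + 5 + 19 + 4 = 56
σ = (2, 3, 1, 4): 28 + (-6) + 24 + 1 = 47
σ = (2, 3, 4, 1): 28 + (-6) + 19 + 8 = 49
σ = (2, 4, 1, 3): 28 + 5 + 24 + 4 = 61
σ = (2, 4, 3, 1): 28 + 5 + 16 + 8 = 57
σ = (3, 1, 2, 4): (-3) + 5 + (-3) + 1 = 0
σ = (3, 1, 4, 2): (-3) + 5 + 19 + 28 = 49
σ = (3, 2, 1, 4): (-3) + (-4) + 24 + 1 = 18
σ = (3, 2, 4, 1): (-3) + (-4) + 19 + 8 = 20
σ = (3, 4, 1, 2): (-3) + 5 + 24 + 28 = 54
σ = (3, 4, 2, 1): (-3) + 5 + (-3) + 8 = 7
σ = (4, 1, 2, 3): 10 + 5 + (-3) + 4 = 16
σ = (4, 1, 3, 2): 10 + 5 + 16 + 28 = 59
σ = (4, 2, 1, 3): 10 + (-4) + 24 + 4 = 34
σ = (4, 2, 3, 1): 10 + (-4) + 16 + 8 = 30
σ = (4, 3, 1, 2): 10 + (-6) + 24 + 28 = 56
σ = (4, 3, 2, 1): 10 + (-6) + (-3) + 8 = 9
Optimal value attained by: σ = (1, 4, 3, 2).
Answer: det⊕(W) = 78; verdict: NONSINGULAR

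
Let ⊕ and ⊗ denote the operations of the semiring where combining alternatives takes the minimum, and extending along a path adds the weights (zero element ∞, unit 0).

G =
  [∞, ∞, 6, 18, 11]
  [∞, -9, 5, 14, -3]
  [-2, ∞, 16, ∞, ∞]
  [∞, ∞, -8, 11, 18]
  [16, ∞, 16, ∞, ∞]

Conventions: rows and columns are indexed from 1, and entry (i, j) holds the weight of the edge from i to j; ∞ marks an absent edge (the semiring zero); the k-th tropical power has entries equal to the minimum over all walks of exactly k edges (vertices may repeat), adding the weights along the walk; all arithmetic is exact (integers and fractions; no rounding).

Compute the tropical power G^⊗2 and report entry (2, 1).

G^⊗2:
  [4, ∞, 10, 29, 36]
  [3, -18, -4, 5, -12]
  [14, ∞, 4, 16, 9]
  [-10, ∞, 3, 22, 29]
  [14, ∞, 22, 34, 27]
Key observation: the optimum is the walk 2->3->1, with weight 5 + (-2) = 3.
Optimal value attained by: walk 2->3->1.
Answer: (G^⊗2)[2][1] = 3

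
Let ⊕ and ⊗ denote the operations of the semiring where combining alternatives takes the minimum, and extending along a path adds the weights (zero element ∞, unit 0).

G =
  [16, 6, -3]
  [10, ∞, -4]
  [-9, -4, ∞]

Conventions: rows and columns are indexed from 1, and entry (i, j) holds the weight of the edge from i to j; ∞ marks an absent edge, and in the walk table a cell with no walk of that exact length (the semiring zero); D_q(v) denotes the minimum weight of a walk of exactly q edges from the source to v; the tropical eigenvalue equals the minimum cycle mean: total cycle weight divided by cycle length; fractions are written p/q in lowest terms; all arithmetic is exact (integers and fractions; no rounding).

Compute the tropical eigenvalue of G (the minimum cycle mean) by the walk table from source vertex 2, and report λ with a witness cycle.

q=0: [∞, 0, ∞]
q=1: [10, ∞, -4]
q=2: [-13, -8, 7]
q=3: [-2, -7, -16]
Optimal cycle mean attained by: cycle 1->3->1, total (-3) + (-9), length 2.
Answer: λ = -6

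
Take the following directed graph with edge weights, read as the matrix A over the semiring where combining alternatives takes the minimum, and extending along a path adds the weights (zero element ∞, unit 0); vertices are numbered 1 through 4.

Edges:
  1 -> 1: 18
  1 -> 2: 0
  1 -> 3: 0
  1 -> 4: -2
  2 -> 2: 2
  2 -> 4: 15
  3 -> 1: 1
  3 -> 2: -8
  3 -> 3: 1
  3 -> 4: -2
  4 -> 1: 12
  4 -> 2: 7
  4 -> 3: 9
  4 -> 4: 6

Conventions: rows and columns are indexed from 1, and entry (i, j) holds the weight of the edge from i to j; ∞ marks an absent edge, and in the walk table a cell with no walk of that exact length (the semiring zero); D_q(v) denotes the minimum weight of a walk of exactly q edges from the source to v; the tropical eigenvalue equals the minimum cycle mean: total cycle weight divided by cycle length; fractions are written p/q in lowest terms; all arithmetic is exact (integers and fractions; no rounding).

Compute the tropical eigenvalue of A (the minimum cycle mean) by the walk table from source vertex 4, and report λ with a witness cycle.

q=0: [∞, ∞, ∞, 0]
q=1: [12, 7, 9, 6]
q=2: [10, 1, 10, 7]
q=3: [11, 2, 10, 8]
q=4: [11, 2, 11, 8]
Optimal cycle mean attained by: cycle 1->3->1, total 0 + 1, length 2.
Answer: λ = 1/2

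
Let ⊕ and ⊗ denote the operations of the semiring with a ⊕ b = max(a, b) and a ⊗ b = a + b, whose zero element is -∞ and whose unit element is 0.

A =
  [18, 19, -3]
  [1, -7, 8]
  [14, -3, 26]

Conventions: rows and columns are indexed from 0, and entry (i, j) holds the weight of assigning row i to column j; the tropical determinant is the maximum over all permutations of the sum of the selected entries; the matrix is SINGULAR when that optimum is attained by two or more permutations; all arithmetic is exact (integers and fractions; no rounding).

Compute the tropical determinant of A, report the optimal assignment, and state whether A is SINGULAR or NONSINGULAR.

σ = (0, 1, 2): 18 + (-7) + 26 = 37
σ = (0, 2, 1): 18 + 8 + (-3) = 23
σ = (1, 0, 2): 19 + 1 + 26 = 46
σ = (1, 2, 0): 19 + 8 + 14 = 41
σ = (2, 0, 1): (-3) + 1 + (-3) = -5
σ = (2, 1, 0): (-3) + (-7) + 14 = 4
Optimal value attained by: σ = (1, 0, 2).
Answer: det⊕(A) = 46; verdict: NONSINGULAR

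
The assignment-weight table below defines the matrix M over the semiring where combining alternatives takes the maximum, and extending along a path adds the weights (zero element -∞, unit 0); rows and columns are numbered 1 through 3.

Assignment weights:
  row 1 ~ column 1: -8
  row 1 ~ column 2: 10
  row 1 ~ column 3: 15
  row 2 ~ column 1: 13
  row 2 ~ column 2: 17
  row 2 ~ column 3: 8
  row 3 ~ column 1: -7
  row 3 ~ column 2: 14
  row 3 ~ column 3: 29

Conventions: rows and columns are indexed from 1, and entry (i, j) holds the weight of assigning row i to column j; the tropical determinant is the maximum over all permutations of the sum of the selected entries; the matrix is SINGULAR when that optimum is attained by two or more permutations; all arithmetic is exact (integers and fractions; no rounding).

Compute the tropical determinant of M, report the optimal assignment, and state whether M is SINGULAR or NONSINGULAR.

σ = (1, 2, 3): (-8) + 17 + 29 = 38
σ = (1, 3, 2): (-8) + 8 + 14 = 14
σ = (2, 1, 3): 10 + 13 + 29 = 52
σ = (2, 3, 1): 10 + 8 + (-7) = 11
σ = (3, 1, 2): 15 + 13 + 14 = 42
σ = (3, 2, 1): 15 + 17 + (-7) = 25
Optimal value attained by: σ = (2, 1, 3).
Answer: det⊕(M) = 52; verdict: NONSINGULAR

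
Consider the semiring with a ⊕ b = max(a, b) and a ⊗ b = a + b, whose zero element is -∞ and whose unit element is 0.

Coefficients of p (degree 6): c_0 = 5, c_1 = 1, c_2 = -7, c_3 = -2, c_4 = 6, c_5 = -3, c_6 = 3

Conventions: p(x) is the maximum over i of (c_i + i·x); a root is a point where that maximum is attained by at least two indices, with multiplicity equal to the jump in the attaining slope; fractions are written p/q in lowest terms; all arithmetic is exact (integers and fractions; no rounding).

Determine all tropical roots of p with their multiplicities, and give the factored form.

hull edge (i=0, c=5) to (i=4, c=6): slope 1/4, span 4
hull edge (i=4, c=6) to (i=6, c=3): slope -3/2, span 2
Factored form: p(x) = 3 ⊗ (x ⊕ (-1/4)) ⊗ (x ⊕ (-1/4)) ⊗ (x ⊕ (-1/4)) ⊗ (x ⊕ (-1/4)) ⊗ (x ⊕ 3/2) ⊗ (x ⊕ 3/2)
Answer: roots = -1/4 (mult 4), 3/2 (mult 2)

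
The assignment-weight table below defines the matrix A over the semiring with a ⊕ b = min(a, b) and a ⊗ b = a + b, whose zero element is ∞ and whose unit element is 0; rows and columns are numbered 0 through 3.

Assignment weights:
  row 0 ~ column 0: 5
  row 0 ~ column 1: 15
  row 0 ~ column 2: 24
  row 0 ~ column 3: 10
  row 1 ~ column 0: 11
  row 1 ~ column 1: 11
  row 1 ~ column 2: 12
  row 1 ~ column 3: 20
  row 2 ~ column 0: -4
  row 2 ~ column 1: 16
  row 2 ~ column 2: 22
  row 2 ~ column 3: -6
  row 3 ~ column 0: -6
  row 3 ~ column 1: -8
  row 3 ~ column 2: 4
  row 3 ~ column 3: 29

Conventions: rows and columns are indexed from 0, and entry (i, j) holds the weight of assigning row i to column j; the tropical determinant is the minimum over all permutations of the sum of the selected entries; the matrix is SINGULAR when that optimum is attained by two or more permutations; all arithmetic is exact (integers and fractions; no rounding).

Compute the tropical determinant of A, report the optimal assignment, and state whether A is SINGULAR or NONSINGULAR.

σ = (0, 1, 2, 3): 5 + 11 + 22 + 29 = 67
σ = (0, 1, 3, 2): 5 + 11 + (-6) + 4 = 14
σ = (0, 2, 1, 3): 5 + 12 + 16 + 29 = 62
σ = (0, 2, 3, 1): 5 + 12 + (-6) + (-8) = 3
σ = (0, 3, 1, 2): 5 + 20 + 16 + 4 = 45
σ = (0, 3, 2, 1): 5 + 20 + 22 + (-8) = 39
σ = (1, 0, 2, 3): 15 + 11 + 22 + 29 = 77
σ = (1, 0, 3, 2): 15 + 11 + (-6) + 4 = 24
σ = (1, 2, 0, 3): 15 + 12 + (-4) + 29 = 52
σ = (1, 2, 3, 0): 15 + 12 + (-6) + (-6) = 15
σ = (1, 3, 0, 2): 15 + 20 + (-4) + 4 = 35
σ = (1, 3, 2, 0): 15 + 20 + 22 + (-6) = 51
σ = (2, 0, 1, 3): 24 + 11 + 16 + 29 = 80
σ = (2, 0, 3, 1): 24 + 11 + (-6) + (-8) = 21
σ = (2, 1, 0, 3): 24 + 11 + (-4) + 29 = 60
σ = (2, 1, 3, 0): 24 + 11 + (-6) + (-6) = 23
σ = (2, 3, 0, 1): 24 + 20 + (-4) + (-8) = 32
σ = (2, 3, 1, 0): 24 + 20 + 16 + (-6) = 54
σ = (3, 0, 1, 2): 10 + 11 + 16 + 4 = 41
σ = (3, 0, 2, 1): 10 + 11 + 22 + (-8) = 35
σ = (3, 1, 0, 2): 10 + 11 + (-4) + 4 = 21
σ = (3, 1, 2, 0): 10 + 11 + 22 + (-6) = 37
σ = (3, 2, 0, 1): 10 + 12 + (-4) + (-8) = 10
σ = (3, 2, 1, 0): 10 + 12 + 16 + (-6) = 32
Optimal value attained by: σ = (0, 2, 3, 1).
Answer: det⊕(A) = 3; verdict: NONSINGULAR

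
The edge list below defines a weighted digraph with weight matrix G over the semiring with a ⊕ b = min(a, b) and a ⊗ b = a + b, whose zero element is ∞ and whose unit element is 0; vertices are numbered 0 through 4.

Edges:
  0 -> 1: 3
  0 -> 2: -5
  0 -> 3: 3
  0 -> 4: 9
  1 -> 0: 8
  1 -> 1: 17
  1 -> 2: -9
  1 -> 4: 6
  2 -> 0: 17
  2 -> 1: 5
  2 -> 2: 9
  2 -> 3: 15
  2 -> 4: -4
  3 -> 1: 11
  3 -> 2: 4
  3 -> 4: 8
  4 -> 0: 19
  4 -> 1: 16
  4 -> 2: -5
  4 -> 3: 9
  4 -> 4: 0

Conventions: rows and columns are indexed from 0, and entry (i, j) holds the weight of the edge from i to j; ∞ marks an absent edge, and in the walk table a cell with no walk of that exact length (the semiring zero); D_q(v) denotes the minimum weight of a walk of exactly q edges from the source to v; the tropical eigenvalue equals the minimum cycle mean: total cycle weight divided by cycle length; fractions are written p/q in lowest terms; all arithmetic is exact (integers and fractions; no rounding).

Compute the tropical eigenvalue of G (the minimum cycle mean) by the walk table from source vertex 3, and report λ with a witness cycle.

q=0: [∞, ∞, ∞, 0, ∞]
q=1: [∞, 11, 4, ∞, 8]
q=2: [19, 9, 2, 17, 0]
q=3: [17, 7, -5, 9, -2]
q=4: [12, 0, -7, 7, -9]
q=5: [8, -2, -14, 0, -11]
Optimal cycle mean attained by: cycle 2->4->2, total (-4) + (-5), length 2.
Answer: λ = -9/2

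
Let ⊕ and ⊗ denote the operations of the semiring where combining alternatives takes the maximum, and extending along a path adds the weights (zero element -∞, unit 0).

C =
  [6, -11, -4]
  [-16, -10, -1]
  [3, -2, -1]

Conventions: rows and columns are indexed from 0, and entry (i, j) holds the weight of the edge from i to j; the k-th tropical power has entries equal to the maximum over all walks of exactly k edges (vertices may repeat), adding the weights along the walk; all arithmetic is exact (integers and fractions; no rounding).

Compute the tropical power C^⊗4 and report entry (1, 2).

C^⊗2:
  [12, -5, 2]
  [2, -3, -2]
  [9, -3, -1]
C^⊗3:
  [18, 1, 8]
  [8, -4, -2]
  [15, -2, 5]
C^⊗4:
  [24, 7, 14]
  [14, -3, 4]
  [21, 4, 11]
Key observation: the optimum is the walk 1->2->0->0->2, with weight (-1) + 3 + 6 + (-4) = 4.
Optimal value attained by: walk 1->2->0->0->2.
Answer: (C^⊗4)[1][2] = 4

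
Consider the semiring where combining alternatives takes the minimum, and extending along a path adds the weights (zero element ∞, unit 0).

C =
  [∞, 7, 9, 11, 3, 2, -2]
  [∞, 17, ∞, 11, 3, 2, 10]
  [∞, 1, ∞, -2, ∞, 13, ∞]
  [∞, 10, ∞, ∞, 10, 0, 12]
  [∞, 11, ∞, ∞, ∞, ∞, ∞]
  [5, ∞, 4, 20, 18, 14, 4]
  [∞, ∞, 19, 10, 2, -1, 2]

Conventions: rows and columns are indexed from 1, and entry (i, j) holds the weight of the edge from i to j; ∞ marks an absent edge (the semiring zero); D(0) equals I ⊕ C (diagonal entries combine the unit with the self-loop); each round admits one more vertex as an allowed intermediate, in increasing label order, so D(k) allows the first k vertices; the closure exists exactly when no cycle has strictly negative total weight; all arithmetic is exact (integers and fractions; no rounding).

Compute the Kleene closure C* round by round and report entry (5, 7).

D(0):
  [0, 7, 9, 11, 3, 2, -2]
  [∞, 0, ∞, 11, 3, 2, 10]
  [∞, 1, 0, -2, ∞, 13, ∞]
  [∞, 10, ∞, 0, 10, 0, 12]
  [∞, 11, ∞, ∞, 0, ∞, ∞]
  [5, ∞, 4, 20, 18, 0, 4]
  [∞, ∞, 19, 10, 2, -1, 0]
D(1):
  [0, 7, 9, 11, 3, 2, -2]
  [∞, 0, ∞, 11, 3, 2, 10]
  [∞, 1, 0, -2, ∞, 13, ∞]
  [∞, 10, ∞, 0, 10, 0, 12]
  [∞, 11, ∞, ∞, 0, ∞, ∞]
  [5, 12, 4, 16, 8, 0, 3]
  [∞, ∞, 19, 10, 2, -1, 0]
D(2):
  [0, 7, 9, 11, 3, 2, -2]
  [∞, 0, ∞, 11, 3, 2, 10]
  [∞, 1, 0, -2, 4, 3, 11]
  [∞, 10, ∞, 0, 10, 0, 12]
  [∞, 11, ∞, 22, 0, 13, 21]
  [5, 12, 4, 16, 8, 0, 3]
  [∞, ∞, 19, 10, 2, -1, 0]
D(3):
  [0, 7, 9, 7, 3, 2, -2]
  [∞, 0, ∞, 11, 3, 2, 10]
  [∞, 1, 0, -2, 4, 3, 11]
  [∞, 10, ∞, 0, 10, 0, 12]
  [∞, 11, ∞, 22, 0, 13, 21]
  [5, 5, 4, 2, 8, 0, 3]
  [∞, 20, 19, 10, 2, -1, 0]
D(4):
  [0, 7, 9, 7, 3, 2, -2]
  [∞, 0, ∞, 11, 3, 2, 10]
  [∞, 1, 0, -2, 4, -2, 10]
  [∞, 10, ∞, 0, 10, 0, 12]
  [∞, 11, ∞, 22, 0, 13, 21]
  [5, 5, 4, 2, 8, 0, 3]
  [∞, 20, 19, 10, 2, -1, 0]
D(5):
  [0, 7, 9, 7, 3, 2, -2]
  [∞, 0, ∞, 11, 3, 2, 10]
  [∞, 1, 0, -2, 4, -2, 10]
  [∞, 10, ∞, 0, 10, 0, 12]
  [∞, 11, ∞, 22, 0, 13, 21]
  [5, 5, 4, 2, 8, 0, 3]
  [∞, 13, 19, 10, 2, -1, 0]
D(6):
  [0, 7, 6, 4, 3, 2, -2]
  [7, 0, 6, 4, 3, 2, 5]
  [3, 1, 0, -2, 4, -2, 1]
  [5, 5, 4, 0, 8, 0, 3]
  [18, 11, 17, 15, 0, 13, 16]
  [5, 5, 4, 2, 8, 0, 3]
  [4, 4, 3, 1, 2, -1, 0]
D(7):
  [0, 2, 1, -1, 0, -3, -2]
  [7, 0, 6, 4, 3, 2, 5]
  [3, 1, 0, -2, 3, -2, 1]
  [5, 5, 4, 0, 5, 0, 3]
  [18, 11, 17, 15, 0, 13, 16]
  [5, 5, 4, 2, 5, 0, 3]
  [4, 4, 3, 1, 2, -1, 0]
Answer: C*[5][7] = 16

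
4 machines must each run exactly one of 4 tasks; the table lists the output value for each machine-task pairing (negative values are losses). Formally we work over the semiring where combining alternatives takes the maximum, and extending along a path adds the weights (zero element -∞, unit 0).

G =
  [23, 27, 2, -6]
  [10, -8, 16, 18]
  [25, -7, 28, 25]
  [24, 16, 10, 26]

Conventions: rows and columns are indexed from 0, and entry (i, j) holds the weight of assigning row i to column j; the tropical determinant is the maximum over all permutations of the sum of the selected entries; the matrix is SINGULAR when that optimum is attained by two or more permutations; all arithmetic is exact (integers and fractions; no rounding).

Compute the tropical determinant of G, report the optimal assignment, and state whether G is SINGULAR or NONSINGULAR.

σ = (0, 1, 2, 3): 23 + (-8) + 28 + 26 = 69
σ = (0, 1, 3, 2): 23 + (-8) + 25 + 10 = 50
σ = (0, 2, 1, 3): 23 + 16 + (-7) + 26 = 58
σ = (0, 2, 3, 1): 23 + 16 + 25 + 16 = 80
σ = (0, 3, 1, 2): 23 + 18 + (-7) + 10 = 44
σ = (0, 3, 2, 1): 23 + 18 + 28 + 16 = 85
σ = (1, 0, 2, 3): 27 + 10 + 28 + 26 = 91
σ = (1, 0, 3, 2): 27 + 10 + 25 + 10 = 72
σ = (1, 2, 0, 3): 27 + 16 + 25 + 26 = 94
σ = (1, 2, 3, 0): 27 + 16 + 25 + 24 = 92
σ = (1, 3, 0, 2): 27 + 18 + 25 + 10 = 80
σ = (1, 3, 2, 0): 27 + 18 + 28 + 24 = 97
σ = (2, 0, 1, 3): 2 + 10 + (-7) + 26 = 31
σ = (2, 0, 3, 1): 2 + 10 + 25 + 16 = 53
σ = (2, 1, 0, 3): 2 + (-8) + 25 + 26 = 45
σ = (2, 1, 3, 0): 2 + (-8) + 25 + 24 = 43
σ = (2, 3, 0, 1): 2 + 18 + 25 + 16 = 61
σ = (2, 3, 1, 0): 2 + 18 + (-7) + 24 = 37
σ = (3, 0, 1, 2): (-6) + 10 + (-7) + 10 = 7
σ = (3, 0, 2, 1): (-6) + 10 + 28 + 16 = 48
σ = (3, 1, 0, 2): (-6) + (-8) + 25 + 10 = 21
σ = (3, 1, 2, 0): (-6) + (-8) + 28 + 24 = 38
σ = (3, 2, 0, 1): (-6) + 16 + 25 + 16 = 51
σ = (3, 2, 1, 0): (-6) + 16 + (-7) + 24 = 27
Optimal value attained by: σ = (1, 3, 2, 0).
Answer: det⊕(G) = 97; verdict: NONSINGULAR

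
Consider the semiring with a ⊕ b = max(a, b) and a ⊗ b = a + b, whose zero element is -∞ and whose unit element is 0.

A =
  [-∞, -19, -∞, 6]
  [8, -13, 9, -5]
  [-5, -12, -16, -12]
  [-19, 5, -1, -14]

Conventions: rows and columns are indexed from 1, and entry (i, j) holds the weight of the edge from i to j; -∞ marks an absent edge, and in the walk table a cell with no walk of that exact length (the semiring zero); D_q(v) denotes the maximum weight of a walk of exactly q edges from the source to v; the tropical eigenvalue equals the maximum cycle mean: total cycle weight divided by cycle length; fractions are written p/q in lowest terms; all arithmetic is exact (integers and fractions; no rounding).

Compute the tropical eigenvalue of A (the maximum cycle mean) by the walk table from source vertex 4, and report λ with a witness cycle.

q=0: [-∞, -∞, -∞, 0]
q=1: [-19, 5, -1, -14]
q=2: [13, -8, 14, 0]
q=3: [9, 5, 1, 19]
q=4: [13, 24, 18, 15]
Optimal cycle mean attained by: cycle 1->4->2->1, total 6 + 5 + 8, length 3.
Answer: λ = 19/3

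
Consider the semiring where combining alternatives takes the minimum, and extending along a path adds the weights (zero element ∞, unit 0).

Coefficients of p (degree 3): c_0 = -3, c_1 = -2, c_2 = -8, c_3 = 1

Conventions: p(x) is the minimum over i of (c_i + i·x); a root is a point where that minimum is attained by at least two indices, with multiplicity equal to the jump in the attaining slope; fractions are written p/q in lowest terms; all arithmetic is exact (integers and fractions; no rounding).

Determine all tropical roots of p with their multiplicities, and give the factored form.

hull edge (i=0, c=-3) to (i=2, c=-8): slope -5/2, span 2
hull edge (i=2, c=-8) to (i=3, c=1): slope 9, span 1
Factored form: p(x) = 1 ⊗ (x ⊕ (-9)) ⊗ (x ⊕ 5/2) ⊗ (x ⊕ 5/2)
Answer: roots = -9 (mult 1), 5/2 (mult 2)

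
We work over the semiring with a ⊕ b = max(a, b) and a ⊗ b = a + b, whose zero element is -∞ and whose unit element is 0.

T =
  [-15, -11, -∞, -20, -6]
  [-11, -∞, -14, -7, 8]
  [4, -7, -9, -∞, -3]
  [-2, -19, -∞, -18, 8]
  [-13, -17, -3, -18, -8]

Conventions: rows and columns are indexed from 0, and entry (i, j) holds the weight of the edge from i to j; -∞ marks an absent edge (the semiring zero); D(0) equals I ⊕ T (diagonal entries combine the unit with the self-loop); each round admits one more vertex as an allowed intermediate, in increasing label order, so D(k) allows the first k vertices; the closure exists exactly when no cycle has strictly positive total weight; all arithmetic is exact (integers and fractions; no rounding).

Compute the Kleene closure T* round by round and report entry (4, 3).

D(0):
  [0, -11, -∞, -20, -6]
  [-11, 0, -14, -7, 8]
  [4, -7, 0, -∞, -3]
  [-2, -19, -∞, 0, 8]
  [-13, -17, -3, -18, 0]
D(1):
  [0, -11, -∞, -20, -6]
  [-11, 0, -14, -7, 8]
  [4, -7, 0, -16, -2]
  [-2, -13, -∞, 0, 8]
  [-13, -17, -3, -18, 0]
D(2):
  [0, -11, -25, -18, -3]
  [-11, 0, -14, -7, 8]
  [4, -7, 0, -14, 1]
  [-2, -13, -27, 0, 8]
  [-13, -17, -3, -18, 0]
D(3):
  [0, -11, -25, -18, -3]
  [-10, 0, -14, -7, 8]
  [4, -7, 0, -14, 1]
  [-2, -13, -27, 0, 8]
  [1, -10, -3, -17, 0]
D(4):
  [0, -11, -25, -18, -3]
  [-9, 0, -14, -7, 8]
  [4, -7, 0, -14, 1]
  [-2, -13, -27, 0, 8]
  [1, -10, -3, -17, 0]
D(5):
  [0, -11, -6, -18, -3]
  [9, 0, 5, -7, 8]
  [4, -7, 0, -14, 1]
  [9, -2, 5, 0, 8]
  [1, -10, -3, -17, 0]
Answer: T*[4][3] = -17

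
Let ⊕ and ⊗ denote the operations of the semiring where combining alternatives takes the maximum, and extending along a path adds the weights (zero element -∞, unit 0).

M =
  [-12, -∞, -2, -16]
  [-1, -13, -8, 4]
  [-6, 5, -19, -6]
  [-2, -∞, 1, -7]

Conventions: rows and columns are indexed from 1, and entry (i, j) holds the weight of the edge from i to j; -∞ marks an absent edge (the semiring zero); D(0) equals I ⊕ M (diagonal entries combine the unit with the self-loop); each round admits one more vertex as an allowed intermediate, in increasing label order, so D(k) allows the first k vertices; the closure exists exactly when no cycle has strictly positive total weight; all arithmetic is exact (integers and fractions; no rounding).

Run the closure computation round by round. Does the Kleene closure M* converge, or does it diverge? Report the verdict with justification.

D(0):
  [0, -∞, -2, -16]
  [-1, 0, -8, 4]
  [-6, 5, 0, -6]
  [-2, -∞, 1, 0]
D(1):
  [0, -∞, -2, -16]
  [-1, 0, -3, 4]
  [-6, 5, 0, -6]
  [-2, -∞, 1, 0]
Detection: at round 2, diagonal entry (3, 3) turns strictly positive.
Key observation: the cycle 3->2->1->3 has total weight 5 + (-1) + (-2), which is strictly positive.
Answer: DIVERGES — positive cycle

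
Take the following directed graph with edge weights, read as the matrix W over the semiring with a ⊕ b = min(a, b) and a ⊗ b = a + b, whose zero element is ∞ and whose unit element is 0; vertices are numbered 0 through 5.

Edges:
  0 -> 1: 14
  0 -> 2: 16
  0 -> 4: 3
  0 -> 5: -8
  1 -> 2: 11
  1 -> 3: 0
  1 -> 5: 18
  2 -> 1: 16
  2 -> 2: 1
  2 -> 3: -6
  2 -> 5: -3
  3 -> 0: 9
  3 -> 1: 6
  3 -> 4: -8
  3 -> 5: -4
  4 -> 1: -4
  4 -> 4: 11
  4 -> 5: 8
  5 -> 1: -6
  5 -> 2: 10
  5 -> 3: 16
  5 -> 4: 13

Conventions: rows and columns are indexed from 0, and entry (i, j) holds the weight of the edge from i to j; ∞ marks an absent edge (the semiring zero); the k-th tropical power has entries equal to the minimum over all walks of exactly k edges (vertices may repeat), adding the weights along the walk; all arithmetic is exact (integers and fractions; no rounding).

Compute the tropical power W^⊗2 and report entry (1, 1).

W^⊗2:
  [∞, -14, 2, 8, 5, 11]
  [9, 6, 12, 5, -8, -4]
  [3, -9, 2, -5, -14, -10]
  [∞, -12, 6, 6, 3, 0]
  [∞, 2, 7, -4, 21, 14]
  [25, 9, 5, -6, 8, 7]
Key observation: the optimum is the walk 1->3->1, with weight 0 + 6 = 6.
Optimal value attained by: walk 1->3->1.
Answer: (W^⊗2)[1][1] = 6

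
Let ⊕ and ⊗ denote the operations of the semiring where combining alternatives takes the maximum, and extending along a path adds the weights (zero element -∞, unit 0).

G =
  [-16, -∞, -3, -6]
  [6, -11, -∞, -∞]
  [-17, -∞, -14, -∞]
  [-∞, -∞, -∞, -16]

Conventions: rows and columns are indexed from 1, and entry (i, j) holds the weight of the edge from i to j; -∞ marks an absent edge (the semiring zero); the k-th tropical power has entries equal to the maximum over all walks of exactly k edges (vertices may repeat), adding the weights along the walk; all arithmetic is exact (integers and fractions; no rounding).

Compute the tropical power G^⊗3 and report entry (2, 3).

G^⊗2:
  [-20, -∞, -17, -22]
  [-5, -22, 3, 0]
  [-31, -∞, -20, -23]
  [-∞, -∞, -∞, -32]
G^⊗3:
  [-34, -∞, -23, -26]
  [-14, -33, -8, -11]
  [-37, -∞, -34, -37]
  [-∞, -∞, -∞, -48]
Key observation: the optimum is the walk 2->2->1->3, with weight (-11) + 6 + (-3) = -8.
Optimal value attained by: walk 2->2->1->3.
Answer: (G^⊗3)[2][3] = -8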